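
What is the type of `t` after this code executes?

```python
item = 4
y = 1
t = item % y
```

int % int returns int (4 % 1 = 0)

int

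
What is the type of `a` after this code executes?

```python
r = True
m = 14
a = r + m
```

bool + int returns int (True is 1, so 1 + 14 = 15)

int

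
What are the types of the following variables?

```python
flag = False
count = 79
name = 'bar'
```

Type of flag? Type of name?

flag is bool; name is str

bool, str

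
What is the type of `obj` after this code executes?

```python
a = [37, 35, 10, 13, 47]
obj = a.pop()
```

list.pop() returns the popped element (int here)

int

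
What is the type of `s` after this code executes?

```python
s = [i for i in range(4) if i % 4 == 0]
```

A list comprehension [...] produces a list

list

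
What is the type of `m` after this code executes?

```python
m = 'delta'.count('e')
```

str.count() returns int

int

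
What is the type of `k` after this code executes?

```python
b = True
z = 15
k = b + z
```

bool + int returns int (True is 1, so 1 + 15 = 16)

int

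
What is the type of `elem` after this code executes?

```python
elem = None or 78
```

'or' with None returns the other value (78, int)

int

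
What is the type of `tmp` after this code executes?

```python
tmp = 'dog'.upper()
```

str.upper() returns str

str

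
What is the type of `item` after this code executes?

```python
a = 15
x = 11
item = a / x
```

int / int always returns float in Python 3 (15 / 11 = 1.36364)

float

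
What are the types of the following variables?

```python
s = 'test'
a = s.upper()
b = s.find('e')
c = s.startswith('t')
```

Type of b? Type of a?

str.find() returns int; str.upper() returns str

int, str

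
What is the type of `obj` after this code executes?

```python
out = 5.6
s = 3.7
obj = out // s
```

float // float returns float (floor division preserves float type)

float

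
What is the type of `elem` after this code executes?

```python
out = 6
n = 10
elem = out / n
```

int / int always returns float in Python 3 (6 / 10 = 0.6)

float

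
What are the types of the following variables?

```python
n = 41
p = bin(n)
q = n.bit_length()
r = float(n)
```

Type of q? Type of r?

int.bit_length() returns int; float() returns float

int, float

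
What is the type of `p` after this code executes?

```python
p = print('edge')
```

print() returns None

NoneType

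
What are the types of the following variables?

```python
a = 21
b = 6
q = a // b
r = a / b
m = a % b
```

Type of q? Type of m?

int // int returns int; int % int returns int

int, int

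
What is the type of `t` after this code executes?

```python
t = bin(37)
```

bin() returns str representation

str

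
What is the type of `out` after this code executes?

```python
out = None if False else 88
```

Ternary: condition is False, else branch (88) taken → int

int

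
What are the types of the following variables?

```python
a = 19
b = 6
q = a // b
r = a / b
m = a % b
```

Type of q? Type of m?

int // int returns int; int % int returns int

int, int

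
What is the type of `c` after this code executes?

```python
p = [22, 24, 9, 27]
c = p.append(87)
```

list.append() returns None (mutates in place)

NoneType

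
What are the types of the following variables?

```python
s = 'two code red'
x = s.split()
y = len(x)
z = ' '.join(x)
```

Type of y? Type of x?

len() returns int; str.split() returns list

int, list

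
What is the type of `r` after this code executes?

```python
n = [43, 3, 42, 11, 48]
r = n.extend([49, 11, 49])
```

list.extend() returns None

NoneType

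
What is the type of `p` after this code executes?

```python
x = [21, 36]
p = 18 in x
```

'in' operator returns bool

bool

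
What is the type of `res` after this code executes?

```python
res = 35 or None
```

'or' returns first truthy value (35, int)

int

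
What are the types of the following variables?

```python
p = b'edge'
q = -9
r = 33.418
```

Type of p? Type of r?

p is bytes; r is float

bytes, float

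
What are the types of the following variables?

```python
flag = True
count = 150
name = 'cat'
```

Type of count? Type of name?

count is int; name is str

int, str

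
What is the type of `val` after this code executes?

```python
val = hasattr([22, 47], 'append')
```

hasattr() returns bool

bool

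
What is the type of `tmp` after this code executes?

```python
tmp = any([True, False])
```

any() returns bool

bool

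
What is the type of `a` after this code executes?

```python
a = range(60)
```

range() returns a range object

range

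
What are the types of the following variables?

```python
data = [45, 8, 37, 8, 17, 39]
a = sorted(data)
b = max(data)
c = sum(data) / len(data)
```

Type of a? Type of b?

sorted() returns list; max of ints returns int

list, int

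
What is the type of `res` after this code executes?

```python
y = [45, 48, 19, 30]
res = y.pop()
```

list.pop() returns the popped element (int here)

int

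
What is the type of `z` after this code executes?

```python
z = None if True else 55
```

Ternary: condition is True, if branch (None) taken → NoneType

NoneType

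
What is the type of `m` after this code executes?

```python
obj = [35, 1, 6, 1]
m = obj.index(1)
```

list.index() returns int

int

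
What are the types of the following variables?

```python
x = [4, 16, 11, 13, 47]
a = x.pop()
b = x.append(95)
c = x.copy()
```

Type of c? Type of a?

list.copy() returns list; list.pop() returns the element (int)

list, int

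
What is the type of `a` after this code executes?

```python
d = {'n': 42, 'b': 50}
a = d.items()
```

dict.items() returns a dict_items view

dict_items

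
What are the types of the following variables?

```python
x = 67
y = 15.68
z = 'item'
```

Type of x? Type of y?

x is int; y is float

int, float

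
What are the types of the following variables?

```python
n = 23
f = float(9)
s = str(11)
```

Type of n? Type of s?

n is int; s is str

int, str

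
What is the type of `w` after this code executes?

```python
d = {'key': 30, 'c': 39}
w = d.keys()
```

.keys() returns a dict_keys view object

dict_keys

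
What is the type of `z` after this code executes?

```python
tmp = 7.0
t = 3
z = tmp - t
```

float - int returns float (7.0 - 3 = 4.0)

float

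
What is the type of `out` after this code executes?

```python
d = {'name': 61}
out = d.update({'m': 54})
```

dict.update() returns None

NoneType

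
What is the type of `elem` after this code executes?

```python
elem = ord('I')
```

ord() returns int (Unicode code point)

int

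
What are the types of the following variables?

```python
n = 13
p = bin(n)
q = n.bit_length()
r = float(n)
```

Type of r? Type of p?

float() returns float; bin() returns str

float, str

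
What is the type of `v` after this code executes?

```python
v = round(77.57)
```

round() with no ndigits arg returns int

int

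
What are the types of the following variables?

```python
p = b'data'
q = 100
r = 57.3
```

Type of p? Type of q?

p is bytes; q is int

bytes, int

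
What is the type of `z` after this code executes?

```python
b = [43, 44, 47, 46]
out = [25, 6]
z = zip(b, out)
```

zip() returns a zip iterator object

zip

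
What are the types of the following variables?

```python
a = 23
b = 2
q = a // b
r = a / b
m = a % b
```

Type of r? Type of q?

int / int returns float; int // int returns int

float, int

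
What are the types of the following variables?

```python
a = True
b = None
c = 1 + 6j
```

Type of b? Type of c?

b is NoneType; c is complex

NoneType, complex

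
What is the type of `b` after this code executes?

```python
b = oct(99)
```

oct() returns str representation

str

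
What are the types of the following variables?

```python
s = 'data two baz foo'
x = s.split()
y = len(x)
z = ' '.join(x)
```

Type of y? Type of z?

len() returns int; str.join() returns str

int, str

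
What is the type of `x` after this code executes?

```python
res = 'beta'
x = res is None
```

'is' comparison returns bool

bool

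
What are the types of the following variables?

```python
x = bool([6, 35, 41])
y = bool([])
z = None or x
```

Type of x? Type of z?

bool() returns bool; None or <bool> returns the bool

bool, bool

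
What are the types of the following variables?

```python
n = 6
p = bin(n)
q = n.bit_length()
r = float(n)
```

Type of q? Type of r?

int.bit_length() returns int; float() returns float

int, float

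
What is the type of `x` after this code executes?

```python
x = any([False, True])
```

any() returns bool

bool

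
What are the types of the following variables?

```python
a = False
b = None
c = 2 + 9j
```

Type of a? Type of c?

a is bool; c is complex

bool, complex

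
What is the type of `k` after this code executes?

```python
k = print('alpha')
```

print() returns None

NoneType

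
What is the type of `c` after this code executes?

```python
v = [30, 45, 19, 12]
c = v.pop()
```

list.pop() returns the popped element (int here)

int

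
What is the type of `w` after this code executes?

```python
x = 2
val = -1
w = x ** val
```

int ** negative int returns float

float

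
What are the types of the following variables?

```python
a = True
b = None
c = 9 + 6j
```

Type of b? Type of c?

b is NoneType; c is complex

NoneType, complex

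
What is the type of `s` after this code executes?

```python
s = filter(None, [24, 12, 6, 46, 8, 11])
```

filter() returns a filter iterator object

filter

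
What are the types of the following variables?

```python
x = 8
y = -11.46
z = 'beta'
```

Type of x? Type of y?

x is int; y is float

int, float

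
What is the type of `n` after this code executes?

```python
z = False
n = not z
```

'not' always returns bool

bool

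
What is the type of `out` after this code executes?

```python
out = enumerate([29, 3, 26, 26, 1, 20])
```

enumerate() returns an enumerate iterator object

enumerate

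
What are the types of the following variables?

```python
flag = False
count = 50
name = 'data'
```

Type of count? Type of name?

count is int; name is str

int, str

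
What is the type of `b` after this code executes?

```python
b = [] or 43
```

'or' returns first truthy value (43, which is int)

int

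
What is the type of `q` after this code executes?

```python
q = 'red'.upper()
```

str.upper() returns str

str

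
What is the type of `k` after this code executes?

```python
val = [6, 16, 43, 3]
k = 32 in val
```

'in' operator returns bool

bool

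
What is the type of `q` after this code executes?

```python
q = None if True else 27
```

Ternary: condition is True, if branch (None) taken → NoneType

NoneType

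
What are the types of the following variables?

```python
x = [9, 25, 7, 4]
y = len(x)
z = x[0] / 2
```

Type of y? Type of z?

len() returns int; int / int returns float

int, float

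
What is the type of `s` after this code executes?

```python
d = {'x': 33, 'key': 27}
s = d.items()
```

dict.items() returns a dict_items view

dict_items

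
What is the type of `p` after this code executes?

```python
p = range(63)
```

range() returns a range object

range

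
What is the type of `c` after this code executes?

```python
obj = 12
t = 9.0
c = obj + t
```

int + float returns float (12 + 9.0 = 21.0)

float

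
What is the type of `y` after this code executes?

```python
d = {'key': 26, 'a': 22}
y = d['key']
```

Accessing dict[str, int] with key 'key' returns int value 26

int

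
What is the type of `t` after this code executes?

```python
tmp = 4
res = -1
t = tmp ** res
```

int ** negative int returns float

float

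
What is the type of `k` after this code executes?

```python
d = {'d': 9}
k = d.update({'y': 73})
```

dict.update() returns None

NoneType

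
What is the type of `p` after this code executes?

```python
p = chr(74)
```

chr() returns str (single character)

str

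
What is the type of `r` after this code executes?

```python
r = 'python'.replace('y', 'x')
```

str.replace() returns str

str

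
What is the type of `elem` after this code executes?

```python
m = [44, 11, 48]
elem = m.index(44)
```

list.index() returns int

int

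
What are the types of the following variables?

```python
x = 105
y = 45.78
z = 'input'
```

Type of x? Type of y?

x is int; y is float

int, float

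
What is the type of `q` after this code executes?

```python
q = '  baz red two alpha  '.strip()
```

str.strip() returns str

str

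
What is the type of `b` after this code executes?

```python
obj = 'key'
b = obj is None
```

'is' comparison returns bool

bool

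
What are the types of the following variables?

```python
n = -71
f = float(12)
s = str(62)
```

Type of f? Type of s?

f is float; s is str

float, str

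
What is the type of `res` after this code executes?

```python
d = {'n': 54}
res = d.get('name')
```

dict.get() returns None when key 'name' is not found and no default given

NoneType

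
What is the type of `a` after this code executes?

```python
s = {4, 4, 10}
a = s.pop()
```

Popping from a set of ints returns int

int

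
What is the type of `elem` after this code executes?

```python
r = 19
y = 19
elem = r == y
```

Equality comparison returns bool

bool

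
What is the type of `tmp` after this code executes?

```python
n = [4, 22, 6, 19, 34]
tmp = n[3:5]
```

Slicing a list always returns a list

list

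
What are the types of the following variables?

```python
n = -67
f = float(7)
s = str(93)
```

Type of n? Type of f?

n is int; f is float

int, float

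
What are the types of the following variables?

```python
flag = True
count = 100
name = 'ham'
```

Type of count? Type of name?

count is int; name is str

int, str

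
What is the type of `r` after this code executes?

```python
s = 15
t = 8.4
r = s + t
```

int + float returns float (15 + 8.4 = 23.4)

float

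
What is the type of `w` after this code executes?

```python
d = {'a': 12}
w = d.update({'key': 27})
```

dict.update() returns None

NoneType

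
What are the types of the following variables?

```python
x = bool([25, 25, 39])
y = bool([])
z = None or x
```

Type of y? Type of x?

bool() returns bool; bool() returns bool

bool, bool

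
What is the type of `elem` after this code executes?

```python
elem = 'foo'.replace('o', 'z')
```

str.replace() returns str

str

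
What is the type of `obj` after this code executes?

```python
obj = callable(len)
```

callable() returns bool

bool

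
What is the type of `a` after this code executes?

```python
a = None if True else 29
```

Ternary: condition is True, if branch (None) taken → NoneType

NoneType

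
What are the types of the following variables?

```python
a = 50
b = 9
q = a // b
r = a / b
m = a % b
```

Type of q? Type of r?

int // int returns int; int / int returns float

int, float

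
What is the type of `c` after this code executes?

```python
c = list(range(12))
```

list(range(...)) returns list

list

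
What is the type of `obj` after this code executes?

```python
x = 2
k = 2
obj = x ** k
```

int ** positive int returns int (2 ** 2 = 4)

int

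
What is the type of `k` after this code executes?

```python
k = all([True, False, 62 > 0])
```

all() returns bool

bool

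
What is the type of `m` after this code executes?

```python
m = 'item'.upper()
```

str.upper() returns str

str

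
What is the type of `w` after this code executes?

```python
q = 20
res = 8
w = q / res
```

int / int always returns float in Python 3 (20 / 8 = 2.5)

float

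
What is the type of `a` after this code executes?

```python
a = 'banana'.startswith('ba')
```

str.startswith() returns bool

bool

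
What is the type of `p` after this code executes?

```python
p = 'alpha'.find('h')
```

str.find() returns int (index, or -1)

int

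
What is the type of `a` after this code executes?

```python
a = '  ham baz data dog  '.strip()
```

str.strip() returns str

str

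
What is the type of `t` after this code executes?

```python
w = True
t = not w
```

'not' always returns bool

bool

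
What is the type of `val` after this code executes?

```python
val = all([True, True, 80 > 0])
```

all() returns bool

bool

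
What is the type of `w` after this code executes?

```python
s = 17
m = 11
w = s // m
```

int // int returns int (17 // 11 = 1)

int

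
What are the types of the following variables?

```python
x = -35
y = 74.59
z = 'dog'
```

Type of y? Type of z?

y is float; z is str

float, str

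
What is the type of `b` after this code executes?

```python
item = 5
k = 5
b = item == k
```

Equality comparison returns bool

bool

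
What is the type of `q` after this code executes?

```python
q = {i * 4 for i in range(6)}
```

A set comprehension {expr for x in iterable} produces a set

set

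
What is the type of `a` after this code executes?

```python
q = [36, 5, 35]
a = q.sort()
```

list.sort() returns None (sorts in place)

NoneType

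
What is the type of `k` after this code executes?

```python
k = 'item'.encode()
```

str.encode() returns bytes

bytes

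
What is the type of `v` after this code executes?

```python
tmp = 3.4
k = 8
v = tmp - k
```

float - int returns float (3.4 - 8 = -4.6)

float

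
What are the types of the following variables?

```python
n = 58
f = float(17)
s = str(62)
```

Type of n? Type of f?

n is int; f is float

int, float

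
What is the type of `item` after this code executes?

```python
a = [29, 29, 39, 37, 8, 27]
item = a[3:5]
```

Slicing a list always returns a list

list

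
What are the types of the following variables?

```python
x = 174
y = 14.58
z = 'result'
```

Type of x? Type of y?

x is int; y is float

int, float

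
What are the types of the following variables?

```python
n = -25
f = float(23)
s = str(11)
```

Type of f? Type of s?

f is float; s is str

float, str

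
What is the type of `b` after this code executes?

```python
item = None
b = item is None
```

'is' comparison returns bool

bool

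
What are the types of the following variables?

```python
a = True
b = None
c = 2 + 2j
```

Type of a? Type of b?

a is bool; b is NoneType

bool, NoneType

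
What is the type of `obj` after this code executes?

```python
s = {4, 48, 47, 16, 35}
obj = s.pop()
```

Popping from a set of ints returns int

int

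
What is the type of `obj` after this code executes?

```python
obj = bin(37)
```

bin() returns str representation

str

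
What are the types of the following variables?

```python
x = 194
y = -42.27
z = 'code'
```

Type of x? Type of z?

x is int; z is str

int, str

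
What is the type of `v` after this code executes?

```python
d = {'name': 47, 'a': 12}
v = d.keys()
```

.keys() returns a dict_keys view object

dict_keys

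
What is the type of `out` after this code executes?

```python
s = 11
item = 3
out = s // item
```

int // int returns int (11 // 3 = 3)

int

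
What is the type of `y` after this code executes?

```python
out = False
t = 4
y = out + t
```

bool + int returns int (False is 0, so 0 + 4 = 4)

int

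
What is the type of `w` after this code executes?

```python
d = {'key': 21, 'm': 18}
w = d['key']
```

Accessing dict[str, int] with key 'key' returns int value 21

int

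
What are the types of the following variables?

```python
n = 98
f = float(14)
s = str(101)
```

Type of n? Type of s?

n is int; s is str

int, str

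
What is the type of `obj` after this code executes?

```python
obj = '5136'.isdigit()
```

str.isdigit() returns bool

bool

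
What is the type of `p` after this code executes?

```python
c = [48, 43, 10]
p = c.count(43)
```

list.count() returns int

int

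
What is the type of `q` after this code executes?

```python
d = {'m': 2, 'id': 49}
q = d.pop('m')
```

dict.pop() returns the value (int)

int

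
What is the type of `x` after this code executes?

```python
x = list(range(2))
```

list(range(...)) returns list

list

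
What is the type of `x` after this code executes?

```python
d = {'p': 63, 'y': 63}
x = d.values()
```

.values() returns a dict_values view object

dict_values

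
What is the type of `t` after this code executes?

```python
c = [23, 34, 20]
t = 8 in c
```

'in' operator returns bool

bool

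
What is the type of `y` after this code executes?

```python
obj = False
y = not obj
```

'not' always returns bool

bool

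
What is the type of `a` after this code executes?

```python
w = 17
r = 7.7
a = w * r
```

int * float returns float (17 * 7.7 = 130.9)

float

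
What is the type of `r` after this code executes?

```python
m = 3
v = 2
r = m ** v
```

int ** positive int returns int (3 ** 2 = 9)

int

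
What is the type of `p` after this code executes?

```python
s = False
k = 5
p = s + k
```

bool + int returns int (False is 0, so 0 + 5 = 5)

int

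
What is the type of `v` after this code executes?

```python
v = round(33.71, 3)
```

round() with ndigits arg returns float

float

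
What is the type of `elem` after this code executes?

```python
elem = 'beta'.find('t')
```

str.find() returns int (index, or -1)

int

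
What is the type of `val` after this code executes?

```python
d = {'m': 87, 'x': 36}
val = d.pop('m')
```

dict.pop() returns the value (int)

int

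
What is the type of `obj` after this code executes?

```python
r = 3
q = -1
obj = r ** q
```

int ** negative int returns float

float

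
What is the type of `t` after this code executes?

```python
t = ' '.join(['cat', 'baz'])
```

str.join() returns str

str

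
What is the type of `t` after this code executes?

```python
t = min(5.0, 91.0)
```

min() of floats returns float

float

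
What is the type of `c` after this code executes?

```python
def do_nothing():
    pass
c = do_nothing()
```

A function with no return statement returns None

NoneType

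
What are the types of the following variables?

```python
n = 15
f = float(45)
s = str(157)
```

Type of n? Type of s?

n is int; s is str

int, str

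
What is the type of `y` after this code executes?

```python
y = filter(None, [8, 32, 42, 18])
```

filter() returns a filter iterator object

filter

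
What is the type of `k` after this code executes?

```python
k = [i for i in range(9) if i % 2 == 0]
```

A list comprehension [...] produces a list

list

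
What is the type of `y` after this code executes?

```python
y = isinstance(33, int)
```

isinstance() returns bool

bool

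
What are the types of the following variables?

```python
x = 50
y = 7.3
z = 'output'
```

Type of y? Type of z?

y is float; z is str

float, str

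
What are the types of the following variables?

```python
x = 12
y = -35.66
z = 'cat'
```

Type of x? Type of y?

x is int; y is float

int, float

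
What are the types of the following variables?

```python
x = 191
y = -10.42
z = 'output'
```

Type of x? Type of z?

x is int; z is str

int, str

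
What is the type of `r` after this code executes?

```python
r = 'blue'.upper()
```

str.upper() returns str

str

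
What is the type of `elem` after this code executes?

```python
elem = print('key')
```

print() returns None

NoneType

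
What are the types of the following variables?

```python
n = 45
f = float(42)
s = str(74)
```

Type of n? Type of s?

n is int; s is str

int, str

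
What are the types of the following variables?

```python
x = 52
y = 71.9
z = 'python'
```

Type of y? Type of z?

y is float; z is str

float, str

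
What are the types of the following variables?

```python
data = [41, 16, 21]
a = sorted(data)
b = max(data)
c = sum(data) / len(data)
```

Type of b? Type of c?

max of ints returns int; int / int returns float

int, float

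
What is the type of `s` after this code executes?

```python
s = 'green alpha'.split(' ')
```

str.split() returns list

list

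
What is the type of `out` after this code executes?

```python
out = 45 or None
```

'or' returns first truthy value (45, int)

int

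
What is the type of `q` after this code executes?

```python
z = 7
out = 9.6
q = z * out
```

int * float returns float (7 * 9.6 = 67.2)

float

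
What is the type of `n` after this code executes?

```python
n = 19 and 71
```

'and' returns the last value when all truthy (71, which is int)

int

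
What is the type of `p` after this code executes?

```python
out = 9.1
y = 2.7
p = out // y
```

float // float returns float (floor division preserves float type)

float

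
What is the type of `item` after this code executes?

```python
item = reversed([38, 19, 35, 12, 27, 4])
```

reversed() on a list returns a list_reverseiterator

list_reverseiterator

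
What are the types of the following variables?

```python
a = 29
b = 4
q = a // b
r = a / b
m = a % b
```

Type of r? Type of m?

int / int returns float; int % int returns int

float, int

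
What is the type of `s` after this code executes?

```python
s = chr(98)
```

chr() returns str (single character)

str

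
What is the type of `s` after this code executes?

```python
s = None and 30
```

'and' returns first falsy value (None)

NoneType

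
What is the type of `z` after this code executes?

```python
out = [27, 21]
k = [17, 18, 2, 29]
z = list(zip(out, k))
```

list(zip(...)) returns a list of tuples

list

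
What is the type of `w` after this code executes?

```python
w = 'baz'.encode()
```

str.encode() returns bytes

bytes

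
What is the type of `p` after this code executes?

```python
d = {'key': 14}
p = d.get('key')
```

dict.get() returns the value (int) when key is found

int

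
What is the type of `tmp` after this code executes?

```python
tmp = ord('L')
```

ord() returns int (Unicode code point)

int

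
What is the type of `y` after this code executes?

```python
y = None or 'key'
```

'or' with None returns the other value ('key', str)

str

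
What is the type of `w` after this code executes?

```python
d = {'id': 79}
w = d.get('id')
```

dict.get() returns the value (int) when key is found

int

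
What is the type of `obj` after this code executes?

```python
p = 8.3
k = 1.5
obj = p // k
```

float // float returns float (floor division preserves float type)

float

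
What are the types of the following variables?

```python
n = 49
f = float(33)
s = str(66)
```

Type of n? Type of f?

n is int; f is float

int, float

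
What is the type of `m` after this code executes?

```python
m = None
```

None has type NoneType

NoneType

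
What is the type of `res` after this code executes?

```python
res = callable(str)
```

callable() returns bool

bool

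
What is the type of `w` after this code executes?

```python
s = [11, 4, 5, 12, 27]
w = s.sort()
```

list.sort() returns None (sorts in place)

NoneType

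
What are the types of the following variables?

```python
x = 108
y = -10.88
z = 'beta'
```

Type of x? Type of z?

x is int; z is str

int, str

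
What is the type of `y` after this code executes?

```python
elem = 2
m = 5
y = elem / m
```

int / int always returns float in Python 3 (2 / 5 = 0.4)

float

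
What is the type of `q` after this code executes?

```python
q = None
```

None has type NoneType

NoneType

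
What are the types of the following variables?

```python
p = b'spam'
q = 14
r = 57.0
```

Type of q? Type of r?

q is int; r is float

int, float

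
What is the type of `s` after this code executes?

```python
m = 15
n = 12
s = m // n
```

int // int returns int (15 // 12 = 1)

int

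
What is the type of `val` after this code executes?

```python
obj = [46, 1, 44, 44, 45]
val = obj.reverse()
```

list.reverse() returns None

NoneType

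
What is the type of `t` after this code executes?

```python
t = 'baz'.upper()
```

str.upper() returns str

str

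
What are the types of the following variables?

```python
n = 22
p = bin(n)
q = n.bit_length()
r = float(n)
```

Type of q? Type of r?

int.bit_length() returns int; float() returns float

int, float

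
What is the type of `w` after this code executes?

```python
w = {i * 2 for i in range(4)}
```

A set comprehension {expr for x in iterable} produces a set

set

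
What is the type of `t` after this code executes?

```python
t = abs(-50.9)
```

abs() of float returns float

float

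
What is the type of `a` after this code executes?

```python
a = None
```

None has type NoneType

NoneType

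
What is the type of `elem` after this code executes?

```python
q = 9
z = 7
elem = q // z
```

int // int returns int (9 // 7 = 1)

int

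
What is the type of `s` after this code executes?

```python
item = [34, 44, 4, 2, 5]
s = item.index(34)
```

list.index() returns int

int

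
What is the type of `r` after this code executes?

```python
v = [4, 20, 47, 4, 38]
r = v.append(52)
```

list.append() returns None (mutates in place)

NoneType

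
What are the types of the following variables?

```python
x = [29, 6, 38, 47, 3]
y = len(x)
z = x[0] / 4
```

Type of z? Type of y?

int / int returns float; len() returns int

float, int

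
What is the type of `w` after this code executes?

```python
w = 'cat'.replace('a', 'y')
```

str.replace() returns str

str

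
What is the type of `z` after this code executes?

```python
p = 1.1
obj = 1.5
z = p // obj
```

float // float returns float (floor division preserves float type)

float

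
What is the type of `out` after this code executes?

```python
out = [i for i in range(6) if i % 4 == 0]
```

A list comprehension [...] produces a list

list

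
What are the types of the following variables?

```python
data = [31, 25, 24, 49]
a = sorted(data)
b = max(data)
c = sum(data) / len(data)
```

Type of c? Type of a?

int / int returns float; sorted() returns list

float, list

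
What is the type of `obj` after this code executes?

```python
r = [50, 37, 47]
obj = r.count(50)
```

list.count() returns int

int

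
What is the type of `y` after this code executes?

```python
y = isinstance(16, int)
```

isinstance() returns bool

bool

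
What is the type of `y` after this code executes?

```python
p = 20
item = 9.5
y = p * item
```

int * float returns float (20 * 9.5 = 190.0)

float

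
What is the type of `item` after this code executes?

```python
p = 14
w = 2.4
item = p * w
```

int * float returns float (14 * 2.4 = 33.6)

float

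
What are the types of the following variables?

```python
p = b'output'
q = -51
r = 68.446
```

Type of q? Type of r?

q is int; r is float

int, float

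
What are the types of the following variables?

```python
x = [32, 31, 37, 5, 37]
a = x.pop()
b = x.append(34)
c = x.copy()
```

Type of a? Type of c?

list.pop() returns the element (int); list.copy() returns list

int, list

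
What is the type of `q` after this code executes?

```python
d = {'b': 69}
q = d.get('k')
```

dict.get() returns None when key 'k' is not found and no default given

NoneType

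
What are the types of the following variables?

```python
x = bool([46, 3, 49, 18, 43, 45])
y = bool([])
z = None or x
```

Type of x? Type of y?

bool() returns bool; bool() returns bool

bool, bool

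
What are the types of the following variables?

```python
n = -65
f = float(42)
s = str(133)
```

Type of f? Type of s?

f is float; s is str

float, str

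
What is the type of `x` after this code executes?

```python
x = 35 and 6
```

'and' returns the last value when all truthy (6, which is int)

int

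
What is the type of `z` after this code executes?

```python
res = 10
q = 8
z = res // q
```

int // int returns int (10 // 8 = 1)

int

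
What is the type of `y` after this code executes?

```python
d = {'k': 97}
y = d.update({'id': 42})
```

dict.update() returns None

NoneType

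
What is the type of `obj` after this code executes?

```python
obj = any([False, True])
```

any() returns bool

bool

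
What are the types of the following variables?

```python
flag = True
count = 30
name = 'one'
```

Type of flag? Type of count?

flag is bool; count is int

bool, int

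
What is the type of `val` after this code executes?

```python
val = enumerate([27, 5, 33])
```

enumerate() returns an enumerate iterator object

enumerate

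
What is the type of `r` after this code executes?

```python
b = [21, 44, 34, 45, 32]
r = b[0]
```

Indexing a list of ints returns int (b[0] = 21)

int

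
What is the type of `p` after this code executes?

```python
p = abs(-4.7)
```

abs() of float returns float

float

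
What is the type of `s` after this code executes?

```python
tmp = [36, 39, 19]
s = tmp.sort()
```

list.sort() returns None (sorts in place)

NoneType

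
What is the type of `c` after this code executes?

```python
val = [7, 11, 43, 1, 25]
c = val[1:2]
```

Slicing a list always returns a list

list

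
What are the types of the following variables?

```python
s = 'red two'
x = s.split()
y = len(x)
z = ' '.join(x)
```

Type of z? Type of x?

str.join() returns str; str.split() returns list

str, list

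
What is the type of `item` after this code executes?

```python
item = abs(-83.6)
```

abs() of float returns float

float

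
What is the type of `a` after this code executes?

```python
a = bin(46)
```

bin() returns str representation

str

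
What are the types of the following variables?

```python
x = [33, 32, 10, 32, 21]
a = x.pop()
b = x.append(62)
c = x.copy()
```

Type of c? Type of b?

list.copy() returns list; list.append() returns None

list, NoneType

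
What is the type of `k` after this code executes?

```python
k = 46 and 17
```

'and' returns the last value when all truthy (17, which is int)

int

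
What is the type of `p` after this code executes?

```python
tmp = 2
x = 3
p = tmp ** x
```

int ** positive int returns int (2 ** 3 = 8)

int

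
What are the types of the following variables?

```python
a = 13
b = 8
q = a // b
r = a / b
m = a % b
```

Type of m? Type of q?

int % int returns int; int // int returns int

int, int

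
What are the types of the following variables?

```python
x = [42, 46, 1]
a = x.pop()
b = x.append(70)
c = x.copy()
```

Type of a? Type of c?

list.pop() returns the element (int); list.copy() returns list

int, list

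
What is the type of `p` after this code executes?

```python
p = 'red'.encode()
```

str.encode() returns bytes

bytes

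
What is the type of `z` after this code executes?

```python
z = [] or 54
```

'or' returns first truthy value (54, which is int)

int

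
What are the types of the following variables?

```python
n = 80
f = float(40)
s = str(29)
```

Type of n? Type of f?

n is int; f is float

int, float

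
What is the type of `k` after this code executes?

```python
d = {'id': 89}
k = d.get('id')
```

dict.get() returns the value (int) when key is found

int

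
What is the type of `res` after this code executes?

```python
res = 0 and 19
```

'and' returns the first falsy value (0, which is int)

int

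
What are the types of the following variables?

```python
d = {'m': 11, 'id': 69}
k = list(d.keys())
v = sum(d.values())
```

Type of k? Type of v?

list(...) returns list; sum of int values returns int

list, int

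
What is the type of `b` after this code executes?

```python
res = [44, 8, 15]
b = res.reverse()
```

list.reverse() returns None

NoneType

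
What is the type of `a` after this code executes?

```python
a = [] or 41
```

'or' returns first truthy value (41, which is int)

int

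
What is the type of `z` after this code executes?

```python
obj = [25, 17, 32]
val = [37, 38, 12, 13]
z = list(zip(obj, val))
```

list(zip(...)) returns a list of tuples

list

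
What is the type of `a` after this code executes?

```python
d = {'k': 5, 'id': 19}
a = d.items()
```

dict.items() returns a dict_items view

dict_items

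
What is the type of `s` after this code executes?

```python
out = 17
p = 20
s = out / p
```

int / int always returns float in Python 3 (17 / 20 = 0.85)

float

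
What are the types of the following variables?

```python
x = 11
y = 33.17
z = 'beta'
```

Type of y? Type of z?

y is float; z is str

float, str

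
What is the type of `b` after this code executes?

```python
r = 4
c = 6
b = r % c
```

int % int returns int (4 % 6 = 4)

int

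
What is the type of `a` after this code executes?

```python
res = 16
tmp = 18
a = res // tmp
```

int // int returns int (16 // 18 = 0)

int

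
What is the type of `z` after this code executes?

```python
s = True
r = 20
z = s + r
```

bool + int returns int (True is 1, so 1 + 20 = 21)

int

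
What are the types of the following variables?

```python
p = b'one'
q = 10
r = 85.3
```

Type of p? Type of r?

p is bytes; r is float

bytes, float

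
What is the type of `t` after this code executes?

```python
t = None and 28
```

'and' returns first falsy value (None)

NoneType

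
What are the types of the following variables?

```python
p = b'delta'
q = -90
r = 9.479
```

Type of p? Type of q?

p is bytes; q is int

bytes, int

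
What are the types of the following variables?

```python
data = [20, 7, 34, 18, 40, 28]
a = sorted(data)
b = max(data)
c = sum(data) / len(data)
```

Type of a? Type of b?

sorted() returns list; max of ints returns int

list, int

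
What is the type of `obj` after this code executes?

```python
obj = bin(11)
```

bin() returns str representation

str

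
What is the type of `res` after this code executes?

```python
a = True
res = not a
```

'not' always returns bool

bool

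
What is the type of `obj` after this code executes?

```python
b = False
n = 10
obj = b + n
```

bool + int returns int (False is 0, so 0 + 10 = 10)

int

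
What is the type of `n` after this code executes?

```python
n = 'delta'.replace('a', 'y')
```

str.replace() returns str

str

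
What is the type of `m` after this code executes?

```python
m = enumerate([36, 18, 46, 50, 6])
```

enumerate() returns an enumerate iterator object

enumerate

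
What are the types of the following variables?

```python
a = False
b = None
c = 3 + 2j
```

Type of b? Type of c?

b is NoneType; c is complex

NoneType, complex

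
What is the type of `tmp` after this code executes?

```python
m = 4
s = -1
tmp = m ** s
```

int ** negative int returns float

float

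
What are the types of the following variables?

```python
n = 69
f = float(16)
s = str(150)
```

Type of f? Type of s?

f is float; s is str

float, str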